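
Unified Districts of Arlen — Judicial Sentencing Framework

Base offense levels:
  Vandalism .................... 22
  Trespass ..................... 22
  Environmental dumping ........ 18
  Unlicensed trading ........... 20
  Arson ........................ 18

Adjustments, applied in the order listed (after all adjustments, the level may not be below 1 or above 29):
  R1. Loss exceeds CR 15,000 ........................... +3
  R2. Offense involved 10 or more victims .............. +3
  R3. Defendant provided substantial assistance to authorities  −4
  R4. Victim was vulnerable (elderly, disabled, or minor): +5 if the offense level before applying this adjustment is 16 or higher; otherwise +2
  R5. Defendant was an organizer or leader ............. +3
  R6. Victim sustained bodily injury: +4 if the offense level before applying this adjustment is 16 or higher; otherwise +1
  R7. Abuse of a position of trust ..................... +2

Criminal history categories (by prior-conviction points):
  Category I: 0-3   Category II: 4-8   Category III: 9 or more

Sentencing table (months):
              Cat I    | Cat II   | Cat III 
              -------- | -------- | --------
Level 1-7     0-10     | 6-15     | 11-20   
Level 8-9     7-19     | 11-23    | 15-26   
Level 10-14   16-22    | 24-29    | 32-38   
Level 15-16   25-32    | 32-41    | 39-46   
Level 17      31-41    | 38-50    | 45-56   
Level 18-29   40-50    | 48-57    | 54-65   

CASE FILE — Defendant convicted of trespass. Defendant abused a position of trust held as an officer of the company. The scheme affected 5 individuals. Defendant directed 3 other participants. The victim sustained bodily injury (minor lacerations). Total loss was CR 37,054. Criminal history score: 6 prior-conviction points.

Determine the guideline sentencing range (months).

48-57 months

Base offense level for trespass: 22.
R1 applies: 22 + 3 = 25.
R2 does not apply.
R5 applies: 25 + 3 = 28.
R6 applies (level before this adjustment is 28 ≥ 16, so +4): 28 + 4 = 32.
R7 applies: 32 + 2 = 34.
Level 34 exceeds the maximum of 29; capped at 29.
Final offense level: 29.
Criminal history: 6 prior points → Category II (4-8).
Level 29 falls in the 18-29 band.
Grid: Level 18-29 × Category II = 48-57 months.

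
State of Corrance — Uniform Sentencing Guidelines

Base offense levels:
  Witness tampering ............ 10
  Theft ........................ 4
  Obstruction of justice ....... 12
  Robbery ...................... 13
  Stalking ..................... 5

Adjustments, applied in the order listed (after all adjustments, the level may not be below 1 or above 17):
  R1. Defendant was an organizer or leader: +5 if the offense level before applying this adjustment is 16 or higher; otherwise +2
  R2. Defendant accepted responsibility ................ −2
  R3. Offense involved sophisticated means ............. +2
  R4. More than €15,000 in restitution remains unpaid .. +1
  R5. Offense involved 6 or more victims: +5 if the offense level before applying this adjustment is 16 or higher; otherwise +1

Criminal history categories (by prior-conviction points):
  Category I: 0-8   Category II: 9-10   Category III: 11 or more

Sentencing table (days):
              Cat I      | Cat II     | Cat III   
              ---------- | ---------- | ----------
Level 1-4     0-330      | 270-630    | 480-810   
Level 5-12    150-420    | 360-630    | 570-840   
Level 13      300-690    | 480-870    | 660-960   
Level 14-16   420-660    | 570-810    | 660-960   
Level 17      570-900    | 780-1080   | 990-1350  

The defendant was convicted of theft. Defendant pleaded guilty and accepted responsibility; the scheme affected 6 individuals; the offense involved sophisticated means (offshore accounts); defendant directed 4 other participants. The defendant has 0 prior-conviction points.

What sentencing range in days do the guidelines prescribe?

Base offense level for theft: 4.
R1 applies (level before this adjustment is 4 < 16, so +2): 4 + 2 = 6.
R2 applies: 6 − 2 = 4.
R3 applies: 4 + 2 = 6.
R4 does not apply.
R5 applies (level before this adjustment is 6 < 16, so +1): 6 + 1 = 7.
Final offense level: 7.
Criminal history: 0 prior points → Category I (0-8).
Level 7 falls in the 5-12 band.
Grid: Level 5-12 × Category I = 150-420 days.

150-420 days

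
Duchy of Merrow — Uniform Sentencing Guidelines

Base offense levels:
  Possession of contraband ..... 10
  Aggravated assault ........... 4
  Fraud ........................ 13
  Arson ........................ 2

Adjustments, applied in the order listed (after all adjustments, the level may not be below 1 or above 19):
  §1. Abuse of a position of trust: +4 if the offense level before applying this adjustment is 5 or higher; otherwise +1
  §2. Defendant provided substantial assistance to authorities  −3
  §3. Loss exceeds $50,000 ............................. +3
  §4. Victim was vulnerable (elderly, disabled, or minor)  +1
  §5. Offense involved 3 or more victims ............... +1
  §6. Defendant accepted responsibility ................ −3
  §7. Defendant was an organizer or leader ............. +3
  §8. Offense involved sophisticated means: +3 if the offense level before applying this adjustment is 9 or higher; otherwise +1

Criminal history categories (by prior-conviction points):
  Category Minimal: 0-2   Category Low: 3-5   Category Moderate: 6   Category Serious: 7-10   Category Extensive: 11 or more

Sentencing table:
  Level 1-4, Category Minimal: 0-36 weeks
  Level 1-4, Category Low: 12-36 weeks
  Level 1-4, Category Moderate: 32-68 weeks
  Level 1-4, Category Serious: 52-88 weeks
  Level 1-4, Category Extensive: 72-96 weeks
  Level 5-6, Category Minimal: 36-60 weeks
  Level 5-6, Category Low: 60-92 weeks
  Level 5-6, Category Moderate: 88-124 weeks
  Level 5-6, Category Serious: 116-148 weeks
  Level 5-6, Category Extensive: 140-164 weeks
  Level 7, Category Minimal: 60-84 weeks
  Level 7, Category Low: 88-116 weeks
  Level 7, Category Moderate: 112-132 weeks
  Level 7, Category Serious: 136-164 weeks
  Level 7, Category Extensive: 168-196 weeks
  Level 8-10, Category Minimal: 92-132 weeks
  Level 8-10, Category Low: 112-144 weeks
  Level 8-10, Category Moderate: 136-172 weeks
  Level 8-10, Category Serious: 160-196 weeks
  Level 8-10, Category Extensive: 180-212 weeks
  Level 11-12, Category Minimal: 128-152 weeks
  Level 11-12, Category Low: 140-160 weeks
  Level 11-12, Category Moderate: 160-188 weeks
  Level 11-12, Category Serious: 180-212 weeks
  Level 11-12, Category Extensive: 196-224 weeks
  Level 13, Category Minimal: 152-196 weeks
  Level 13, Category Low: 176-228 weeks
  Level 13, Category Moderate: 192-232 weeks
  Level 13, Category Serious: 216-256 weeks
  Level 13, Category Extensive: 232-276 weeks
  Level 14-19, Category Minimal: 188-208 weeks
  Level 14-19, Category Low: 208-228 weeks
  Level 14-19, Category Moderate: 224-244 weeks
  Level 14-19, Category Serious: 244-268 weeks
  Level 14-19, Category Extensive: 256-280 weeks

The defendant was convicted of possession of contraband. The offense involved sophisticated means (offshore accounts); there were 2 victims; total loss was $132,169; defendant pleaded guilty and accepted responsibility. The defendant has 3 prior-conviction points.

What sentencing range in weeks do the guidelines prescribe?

Base offense level for possession of contraband: 10.
§1 does not apply.
§3 applies: 10 + 3 = 13.
§4 does not apply.
§6 applies: 13 − 3 = 10.
§7 does not apply.
§8 applies (level before this adjustment is 10 ≥ 9, so +3): 10 + 3 = 13.
Final offense level: 13.
Criminal history: 3 prior points → Category Low (3-5).
Level 13 falls in the 13 band.
Grid: Level 13 × Category Low = 176-228 weeks.

176-228 weeks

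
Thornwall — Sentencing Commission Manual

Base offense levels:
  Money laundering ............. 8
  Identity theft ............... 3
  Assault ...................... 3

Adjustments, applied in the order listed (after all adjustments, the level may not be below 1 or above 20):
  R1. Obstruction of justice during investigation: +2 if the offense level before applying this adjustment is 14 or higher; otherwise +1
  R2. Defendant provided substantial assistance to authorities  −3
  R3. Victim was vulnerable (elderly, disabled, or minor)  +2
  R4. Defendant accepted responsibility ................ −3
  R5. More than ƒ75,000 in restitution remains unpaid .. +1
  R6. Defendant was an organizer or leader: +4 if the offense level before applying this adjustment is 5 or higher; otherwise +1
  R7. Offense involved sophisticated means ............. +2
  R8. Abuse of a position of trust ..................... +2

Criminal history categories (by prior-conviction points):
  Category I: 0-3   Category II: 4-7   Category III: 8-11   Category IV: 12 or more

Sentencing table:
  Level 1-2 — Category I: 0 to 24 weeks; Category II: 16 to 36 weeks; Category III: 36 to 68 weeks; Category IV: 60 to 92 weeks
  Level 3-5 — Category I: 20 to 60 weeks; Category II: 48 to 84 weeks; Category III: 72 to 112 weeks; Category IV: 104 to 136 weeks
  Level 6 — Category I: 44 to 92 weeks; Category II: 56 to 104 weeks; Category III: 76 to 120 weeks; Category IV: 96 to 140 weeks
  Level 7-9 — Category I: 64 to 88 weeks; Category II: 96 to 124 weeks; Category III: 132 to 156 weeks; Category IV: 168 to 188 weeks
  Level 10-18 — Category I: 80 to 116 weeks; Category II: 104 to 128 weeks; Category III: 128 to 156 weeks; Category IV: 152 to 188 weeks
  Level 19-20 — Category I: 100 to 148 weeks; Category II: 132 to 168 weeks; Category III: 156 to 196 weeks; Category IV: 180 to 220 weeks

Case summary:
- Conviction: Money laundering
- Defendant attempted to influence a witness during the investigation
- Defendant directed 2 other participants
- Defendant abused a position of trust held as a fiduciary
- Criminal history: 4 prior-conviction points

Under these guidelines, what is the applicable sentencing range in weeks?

Base offense level for money laundering: 8.
R1 applies (level before this adjustment is 8 < 14, so +1): 8 + 1 = 9.
R5 does not apply.
R6 applies (level before this adjustment is 9 ≥ 5, so +4): 9 + 4 = 13.
R8 applies: 13 + 2 = 15.
Final offense level: 15.
Criminal history: 4 prior points → Category II (4-7).
Level 15 falls in the 10-18 band.
Grid: Level 10-18 × Category II = 104-128 weeks.

104-128 weeks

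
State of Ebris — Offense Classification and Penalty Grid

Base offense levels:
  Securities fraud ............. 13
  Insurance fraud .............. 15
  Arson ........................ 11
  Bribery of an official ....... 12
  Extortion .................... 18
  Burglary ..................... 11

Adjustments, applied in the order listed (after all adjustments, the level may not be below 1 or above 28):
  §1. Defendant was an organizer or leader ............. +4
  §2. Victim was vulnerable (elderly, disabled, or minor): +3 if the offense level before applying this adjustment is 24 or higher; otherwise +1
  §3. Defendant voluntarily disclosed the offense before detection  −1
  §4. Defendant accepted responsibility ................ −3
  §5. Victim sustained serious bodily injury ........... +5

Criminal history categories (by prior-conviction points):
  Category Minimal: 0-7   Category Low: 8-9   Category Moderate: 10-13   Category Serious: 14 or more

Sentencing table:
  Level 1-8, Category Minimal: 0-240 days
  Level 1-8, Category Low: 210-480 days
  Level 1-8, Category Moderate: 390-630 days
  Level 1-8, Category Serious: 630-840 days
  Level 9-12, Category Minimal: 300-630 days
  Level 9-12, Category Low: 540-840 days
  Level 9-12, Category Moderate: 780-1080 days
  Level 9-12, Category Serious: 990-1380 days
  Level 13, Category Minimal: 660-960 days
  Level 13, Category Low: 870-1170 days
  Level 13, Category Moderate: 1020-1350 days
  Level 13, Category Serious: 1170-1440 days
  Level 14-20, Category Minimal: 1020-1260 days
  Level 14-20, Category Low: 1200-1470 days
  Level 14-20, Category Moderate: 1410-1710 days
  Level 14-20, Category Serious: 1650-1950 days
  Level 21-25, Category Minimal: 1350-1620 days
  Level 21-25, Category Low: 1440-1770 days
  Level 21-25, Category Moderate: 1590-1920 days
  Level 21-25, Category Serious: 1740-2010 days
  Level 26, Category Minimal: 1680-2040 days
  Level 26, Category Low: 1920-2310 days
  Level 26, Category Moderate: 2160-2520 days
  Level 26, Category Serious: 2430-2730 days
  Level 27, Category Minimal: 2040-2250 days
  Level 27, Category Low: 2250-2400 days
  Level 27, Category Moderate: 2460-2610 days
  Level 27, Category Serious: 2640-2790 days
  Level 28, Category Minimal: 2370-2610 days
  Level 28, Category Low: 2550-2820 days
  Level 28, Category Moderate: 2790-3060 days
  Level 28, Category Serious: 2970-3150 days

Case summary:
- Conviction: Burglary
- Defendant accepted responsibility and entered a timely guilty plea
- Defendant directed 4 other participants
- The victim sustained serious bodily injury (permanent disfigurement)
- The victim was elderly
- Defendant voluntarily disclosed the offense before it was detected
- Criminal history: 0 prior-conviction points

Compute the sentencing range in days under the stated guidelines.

1020-1260 days

Base offense level for burglary: 11.
§1 applies: 11 + 4 = 15.
§2 applies (level before this adjustment is 15 < 24, so +1): 15 + 1 = 16.
§3 applies: 16 − 1 = 15.
§4 applies: 15 − 3 = 12.
§5 applies: 12 + 5 = 17.
Final offense level: 17.
Criminal history: 0 prior points → Category Minimal (0-7).
Level 17 falls in the 14-20 band.
Grid: Level 14-20 × Category Minimal = 1020-1260 days.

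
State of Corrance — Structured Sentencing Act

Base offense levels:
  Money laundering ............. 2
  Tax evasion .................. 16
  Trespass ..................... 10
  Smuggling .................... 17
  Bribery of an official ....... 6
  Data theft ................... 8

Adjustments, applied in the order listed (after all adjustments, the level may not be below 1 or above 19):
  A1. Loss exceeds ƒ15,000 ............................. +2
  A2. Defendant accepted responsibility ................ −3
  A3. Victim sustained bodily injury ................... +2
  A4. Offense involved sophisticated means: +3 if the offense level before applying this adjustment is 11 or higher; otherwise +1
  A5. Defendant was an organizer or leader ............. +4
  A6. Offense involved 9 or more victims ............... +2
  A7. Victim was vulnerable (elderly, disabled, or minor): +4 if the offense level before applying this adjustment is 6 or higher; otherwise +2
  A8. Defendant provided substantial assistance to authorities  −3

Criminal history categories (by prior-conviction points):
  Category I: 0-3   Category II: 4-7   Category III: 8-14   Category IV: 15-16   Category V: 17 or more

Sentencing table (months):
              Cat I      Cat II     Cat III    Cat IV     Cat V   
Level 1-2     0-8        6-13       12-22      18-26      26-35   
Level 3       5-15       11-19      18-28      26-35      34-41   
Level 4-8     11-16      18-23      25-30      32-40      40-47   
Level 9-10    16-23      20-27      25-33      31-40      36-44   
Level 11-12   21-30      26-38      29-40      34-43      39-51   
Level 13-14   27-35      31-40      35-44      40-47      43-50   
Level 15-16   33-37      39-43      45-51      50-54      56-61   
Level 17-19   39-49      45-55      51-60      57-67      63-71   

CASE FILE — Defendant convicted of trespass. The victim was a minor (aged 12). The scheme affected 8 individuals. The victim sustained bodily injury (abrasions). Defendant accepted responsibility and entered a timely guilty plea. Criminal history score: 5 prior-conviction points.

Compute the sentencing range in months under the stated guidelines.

Base offense level for trespass: 10.
A1 does not apply.
A2 applies: 10 − 3 = 7.
A3 applies: 7 + 2 = 9.
A4 does not apply.
A6 does not apply.
A7 applies (level before this adjustment is 9 ≥ 6, so +4): 9 + 4 = 13.
A8 does not apply.
Final offense level: 13.
Criminal history: 5 prior points → Category II (4-7).
Level 13 falls in the 13-14 band.
Grid: Level 13-14 × Category II = 31-40 months.

31-40 months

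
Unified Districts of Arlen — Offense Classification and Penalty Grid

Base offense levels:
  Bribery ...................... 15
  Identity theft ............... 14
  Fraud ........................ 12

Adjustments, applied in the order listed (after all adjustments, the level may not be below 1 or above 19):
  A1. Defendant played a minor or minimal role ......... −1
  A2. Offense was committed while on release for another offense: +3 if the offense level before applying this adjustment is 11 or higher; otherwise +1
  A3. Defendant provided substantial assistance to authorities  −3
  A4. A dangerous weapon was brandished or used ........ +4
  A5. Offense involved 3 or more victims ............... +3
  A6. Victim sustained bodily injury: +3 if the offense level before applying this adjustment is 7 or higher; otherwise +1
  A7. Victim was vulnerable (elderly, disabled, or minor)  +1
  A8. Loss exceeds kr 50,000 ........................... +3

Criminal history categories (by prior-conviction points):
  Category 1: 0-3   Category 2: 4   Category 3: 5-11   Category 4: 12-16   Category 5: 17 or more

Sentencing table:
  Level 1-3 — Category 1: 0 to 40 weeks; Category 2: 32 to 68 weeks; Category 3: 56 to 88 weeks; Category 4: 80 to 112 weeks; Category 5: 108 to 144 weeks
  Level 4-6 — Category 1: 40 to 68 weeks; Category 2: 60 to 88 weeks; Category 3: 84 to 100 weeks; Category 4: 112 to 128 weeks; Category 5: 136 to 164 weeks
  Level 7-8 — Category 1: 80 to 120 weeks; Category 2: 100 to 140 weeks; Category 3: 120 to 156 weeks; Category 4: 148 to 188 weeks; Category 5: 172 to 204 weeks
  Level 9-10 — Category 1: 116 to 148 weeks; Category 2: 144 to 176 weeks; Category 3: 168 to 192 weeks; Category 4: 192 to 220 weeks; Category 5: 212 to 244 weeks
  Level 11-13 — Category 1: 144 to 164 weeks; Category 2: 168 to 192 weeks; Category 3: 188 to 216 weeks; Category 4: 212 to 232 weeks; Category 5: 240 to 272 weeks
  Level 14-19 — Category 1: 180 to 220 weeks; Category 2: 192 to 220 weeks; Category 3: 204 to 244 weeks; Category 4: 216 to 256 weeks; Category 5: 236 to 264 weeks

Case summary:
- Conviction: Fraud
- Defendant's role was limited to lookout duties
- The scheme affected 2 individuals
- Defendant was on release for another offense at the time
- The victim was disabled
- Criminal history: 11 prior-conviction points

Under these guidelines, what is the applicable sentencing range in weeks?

204-244 weeks

Base offense level for fraud: 12.
A1 applies: 12 − 1 = 11.
A2 applies (level before this adjustment is 11 ≥ 11, so +3): 11 + 3 = 14.
A7 applies: 14 + 1 = 15.
Final offense level: 15.
Criminal history: 11 prior points → Category 3 (5-11).
Level 15 falls in the 14-19 band.
Grid: Level 14-19 × Category 3 = 204-244 weeks.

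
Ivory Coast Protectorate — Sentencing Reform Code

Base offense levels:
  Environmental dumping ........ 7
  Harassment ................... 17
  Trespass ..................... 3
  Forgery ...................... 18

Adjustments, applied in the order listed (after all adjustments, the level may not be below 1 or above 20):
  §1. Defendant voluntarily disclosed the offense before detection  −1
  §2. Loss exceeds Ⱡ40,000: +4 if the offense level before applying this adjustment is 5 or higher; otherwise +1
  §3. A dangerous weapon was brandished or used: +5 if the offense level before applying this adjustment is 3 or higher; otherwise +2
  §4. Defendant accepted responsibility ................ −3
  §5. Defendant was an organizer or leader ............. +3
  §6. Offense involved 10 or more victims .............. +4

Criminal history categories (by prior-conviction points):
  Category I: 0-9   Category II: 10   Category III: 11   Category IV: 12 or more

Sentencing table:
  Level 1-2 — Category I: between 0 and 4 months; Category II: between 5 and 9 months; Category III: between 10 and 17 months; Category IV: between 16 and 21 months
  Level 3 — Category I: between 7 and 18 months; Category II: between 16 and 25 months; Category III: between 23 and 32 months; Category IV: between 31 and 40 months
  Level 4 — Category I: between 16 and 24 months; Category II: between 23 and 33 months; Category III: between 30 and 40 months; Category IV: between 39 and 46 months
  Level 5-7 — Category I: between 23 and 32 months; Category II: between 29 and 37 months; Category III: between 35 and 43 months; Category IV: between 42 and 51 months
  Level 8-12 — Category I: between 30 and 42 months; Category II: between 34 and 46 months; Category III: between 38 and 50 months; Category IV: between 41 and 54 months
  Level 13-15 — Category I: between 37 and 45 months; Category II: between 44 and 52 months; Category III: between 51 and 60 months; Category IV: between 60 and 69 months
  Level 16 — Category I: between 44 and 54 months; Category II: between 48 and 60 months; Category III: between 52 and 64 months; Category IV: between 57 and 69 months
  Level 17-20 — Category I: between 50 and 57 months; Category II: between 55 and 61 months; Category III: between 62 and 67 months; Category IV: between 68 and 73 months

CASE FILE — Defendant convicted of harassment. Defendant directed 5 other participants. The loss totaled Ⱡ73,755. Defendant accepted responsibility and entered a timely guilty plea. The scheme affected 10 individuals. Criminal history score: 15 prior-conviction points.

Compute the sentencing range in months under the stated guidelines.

Base offense level for harassment: 17.
§1 does not apply.
§2 applies (level before this adjustment is 17 ≥ 5, so +4): 17 + 4 = 21.
§3 does not apply.
§4 applies: 21 − 3 = 18.
§5 applies: 18 + 3 = 21.
§6 applies: 21 + 4 = 25.
Level 25 exceeds the maximum of 20; capped at 20.
Final offense level: 20.
Criminal history: 15 prior points → Category IV (12+).
Level 20 falls in the 17-20 band.
Grid: Level 17-20 × Category IV = 68-73 months.

68-73 months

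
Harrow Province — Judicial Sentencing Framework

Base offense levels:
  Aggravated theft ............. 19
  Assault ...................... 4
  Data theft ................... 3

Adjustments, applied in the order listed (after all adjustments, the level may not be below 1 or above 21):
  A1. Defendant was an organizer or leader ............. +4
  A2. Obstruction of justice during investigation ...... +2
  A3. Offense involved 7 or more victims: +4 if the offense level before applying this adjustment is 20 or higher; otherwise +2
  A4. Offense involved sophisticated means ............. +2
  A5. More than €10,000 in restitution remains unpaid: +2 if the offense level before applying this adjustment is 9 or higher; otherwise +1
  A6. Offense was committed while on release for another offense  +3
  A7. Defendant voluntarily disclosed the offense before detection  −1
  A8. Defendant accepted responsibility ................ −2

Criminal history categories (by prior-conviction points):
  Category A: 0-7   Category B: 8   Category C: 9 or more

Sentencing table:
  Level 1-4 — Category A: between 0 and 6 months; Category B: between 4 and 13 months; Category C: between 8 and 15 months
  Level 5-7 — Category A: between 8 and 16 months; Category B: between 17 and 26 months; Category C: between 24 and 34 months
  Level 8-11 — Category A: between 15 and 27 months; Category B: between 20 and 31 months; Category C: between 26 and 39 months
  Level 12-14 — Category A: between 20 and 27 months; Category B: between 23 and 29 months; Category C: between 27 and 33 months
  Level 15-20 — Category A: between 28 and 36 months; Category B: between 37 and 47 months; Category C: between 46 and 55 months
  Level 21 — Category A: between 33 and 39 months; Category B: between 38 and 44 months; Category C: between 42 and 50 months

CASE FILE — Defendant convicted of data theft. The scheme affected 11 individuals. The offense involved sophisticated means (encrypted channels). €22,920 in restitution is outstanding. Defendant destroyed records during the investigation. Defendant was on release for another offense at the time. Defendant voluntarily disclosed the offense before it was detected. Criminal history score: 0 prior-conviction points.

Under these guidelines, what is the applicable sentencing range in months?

Base offense level for data theft: 3.
A1 does not apply.
A2 applies: 3 + 2 = 5.
A3 applies (level before this adjustment is 5 < 20, so +2): 5 + 2 = 7.
A4 applies: 7 + 2 = 9.
A5 applies (level before this adjustment is 9 ≥ 9, so +2): 9 + 2 = 11.
A6 applies: 11 + 3 = 14.
A7 applies: 14 − 1 = 13.
Final offense level: 13.
Criminal history: 0 prior points → Category A (0-7).
Level 13 falls in the 12-14 band.
Grid: Level 12-14 × Category A = 20-27 months.

20-27 months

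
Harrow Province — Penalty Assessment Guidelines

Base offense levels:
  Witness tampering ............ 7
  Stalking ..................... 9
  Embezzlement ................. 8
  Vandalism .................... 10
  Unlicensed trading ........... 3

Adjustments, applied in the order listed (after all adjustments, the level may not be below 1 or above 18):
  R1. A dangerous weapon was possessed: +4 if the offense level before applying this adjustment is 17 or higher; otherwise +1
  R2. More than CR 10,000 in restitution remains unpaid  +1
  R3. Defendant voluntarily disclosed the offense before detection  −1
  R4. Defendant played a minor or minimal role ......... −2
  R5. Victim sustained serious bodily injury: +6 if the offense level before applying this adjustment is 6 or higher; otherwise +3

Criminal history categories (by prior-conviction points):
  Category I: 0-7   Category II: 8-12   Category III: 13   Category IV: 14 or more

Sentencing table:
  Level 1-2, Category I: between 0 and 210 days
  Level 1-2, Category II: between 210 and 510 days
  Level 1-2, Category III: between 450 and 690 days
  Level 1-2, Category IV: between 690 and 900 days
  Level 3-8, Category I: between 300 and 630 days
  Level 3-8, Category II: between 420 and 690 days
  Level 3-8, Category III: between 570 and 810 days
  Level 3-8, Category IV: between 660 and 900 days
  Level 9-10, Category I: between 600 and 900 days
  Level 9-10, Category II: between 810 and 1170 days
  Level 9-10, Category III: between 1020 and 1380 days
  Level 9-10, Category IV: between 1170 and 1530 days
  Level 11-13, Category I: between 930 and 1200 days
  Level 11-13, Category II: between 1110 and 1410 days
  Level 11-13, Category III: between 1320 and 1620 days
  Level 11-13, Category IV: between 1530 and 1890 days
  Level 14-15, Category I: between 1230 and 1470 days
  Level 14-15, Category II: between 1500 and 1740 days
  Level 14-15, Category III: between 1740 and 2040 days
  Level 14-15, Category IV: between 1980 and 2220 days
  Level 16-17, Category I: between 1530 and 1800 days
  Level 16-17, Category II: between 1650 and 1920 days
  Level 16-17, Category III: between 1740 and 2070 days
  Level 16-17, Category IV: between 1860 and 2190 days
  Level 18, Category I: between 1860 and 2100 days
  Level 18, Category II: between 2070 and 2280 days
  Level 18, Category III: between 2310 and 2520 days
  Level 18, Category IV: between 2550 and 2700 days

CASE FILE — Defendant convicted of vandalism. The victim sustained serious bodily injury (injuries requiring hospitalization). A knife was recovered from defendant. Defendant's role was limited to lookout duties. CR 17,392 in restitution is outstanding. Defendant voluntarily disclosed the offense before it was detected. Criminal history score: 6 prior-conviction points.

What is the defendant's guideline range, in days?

1230-1470 days

Base offense level for vandalism: 10.
R1 applies (level before this adjustment is 10 < 17, so +1): 10 + 1 = 11.
R2 applies: 11 + 1 = 12.
R3 applies: 12 − 1 = 11.
R4 applies: 11 − 2 = 9.
R5 applies (level before this adjustment is 9 ≥ 6, so +6): 9 + 6 = 15.
Final offense level: 15.
Criminal history: 6 prior points → Category I (0-7).
Level 15 falls in the 14-15 band.
Grid: Level 14-15 × Category I = 1230-1470 days.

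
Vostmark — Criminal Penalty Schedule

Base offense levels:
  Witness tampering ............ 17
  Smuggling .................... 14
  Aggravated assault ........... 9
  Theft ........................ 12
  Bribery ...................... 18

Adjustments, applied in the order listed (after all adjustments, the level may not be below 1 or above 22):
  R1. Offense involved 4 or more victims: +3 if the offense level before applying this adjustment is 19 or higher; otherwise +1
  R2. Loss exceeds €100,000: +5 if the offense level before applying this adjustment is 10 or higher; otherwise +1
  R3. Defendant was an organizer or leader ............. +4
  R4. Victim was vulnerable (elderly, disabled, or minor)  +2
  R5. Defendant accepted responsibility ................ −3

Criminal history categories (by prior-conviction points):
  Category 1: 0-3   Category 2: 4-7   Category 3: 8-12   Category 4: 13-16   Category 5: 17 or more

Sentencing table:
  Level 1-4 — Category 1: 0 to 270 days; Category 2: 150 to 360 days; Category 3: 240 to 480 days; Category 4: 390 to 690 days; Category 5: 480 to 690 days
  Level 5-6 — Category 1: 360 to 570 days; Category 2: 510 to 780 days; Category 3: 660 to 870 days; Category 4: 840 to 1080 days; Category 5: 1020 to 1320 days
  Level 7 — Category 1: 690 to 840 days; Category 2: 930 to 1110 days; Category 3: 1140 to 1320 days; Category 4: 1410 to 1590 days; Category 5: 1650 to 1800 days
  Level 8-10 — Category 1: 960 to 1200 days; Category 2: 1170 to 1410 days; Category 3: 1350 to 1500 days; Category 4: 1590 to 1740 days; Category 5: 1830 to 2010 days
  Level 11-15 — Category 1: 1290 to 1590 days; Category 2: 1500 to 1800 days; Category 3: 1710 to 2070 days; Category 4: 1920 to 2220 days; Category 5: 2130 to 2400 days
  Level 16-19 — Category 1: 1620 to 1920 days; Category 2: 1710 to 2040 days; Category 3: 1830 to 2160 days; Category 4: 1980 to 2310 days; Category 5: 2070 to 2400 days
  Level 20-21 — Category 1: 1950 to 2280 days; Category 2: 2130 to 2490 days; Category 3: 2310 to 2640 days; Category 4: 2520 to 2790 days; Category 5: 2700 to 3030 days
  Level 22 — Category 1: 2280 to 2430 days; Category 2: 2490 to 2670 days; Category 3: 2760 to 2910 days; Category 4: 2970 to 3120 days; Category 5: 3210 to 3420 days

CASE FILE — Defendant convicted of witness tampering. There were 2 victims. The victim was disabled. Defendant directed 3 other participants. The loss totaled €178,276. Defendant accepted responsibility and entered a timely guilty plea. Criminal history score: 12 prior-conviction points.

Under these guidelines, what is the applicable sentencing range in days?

Base offense level for witness tampering: 17.
R2 applies (level before this adjustment is 17 ≥ 10, so +5): 17 + 5 = 22.
R3 applies: 22 + 4 = 26.
R4 applies: 26 + 2 = 28.
R5 applies: 28 − 3 = 25.
Level 25 exceeds the maximum of 22; capped at 22.
Final offense level: 22.
Criminal history: 12 prior points → Category 3 (8-12).
Level 22 falls in the 22 band.
Grid: Level 22 × Category 3 = 2760-2910 days.

2760-2910 days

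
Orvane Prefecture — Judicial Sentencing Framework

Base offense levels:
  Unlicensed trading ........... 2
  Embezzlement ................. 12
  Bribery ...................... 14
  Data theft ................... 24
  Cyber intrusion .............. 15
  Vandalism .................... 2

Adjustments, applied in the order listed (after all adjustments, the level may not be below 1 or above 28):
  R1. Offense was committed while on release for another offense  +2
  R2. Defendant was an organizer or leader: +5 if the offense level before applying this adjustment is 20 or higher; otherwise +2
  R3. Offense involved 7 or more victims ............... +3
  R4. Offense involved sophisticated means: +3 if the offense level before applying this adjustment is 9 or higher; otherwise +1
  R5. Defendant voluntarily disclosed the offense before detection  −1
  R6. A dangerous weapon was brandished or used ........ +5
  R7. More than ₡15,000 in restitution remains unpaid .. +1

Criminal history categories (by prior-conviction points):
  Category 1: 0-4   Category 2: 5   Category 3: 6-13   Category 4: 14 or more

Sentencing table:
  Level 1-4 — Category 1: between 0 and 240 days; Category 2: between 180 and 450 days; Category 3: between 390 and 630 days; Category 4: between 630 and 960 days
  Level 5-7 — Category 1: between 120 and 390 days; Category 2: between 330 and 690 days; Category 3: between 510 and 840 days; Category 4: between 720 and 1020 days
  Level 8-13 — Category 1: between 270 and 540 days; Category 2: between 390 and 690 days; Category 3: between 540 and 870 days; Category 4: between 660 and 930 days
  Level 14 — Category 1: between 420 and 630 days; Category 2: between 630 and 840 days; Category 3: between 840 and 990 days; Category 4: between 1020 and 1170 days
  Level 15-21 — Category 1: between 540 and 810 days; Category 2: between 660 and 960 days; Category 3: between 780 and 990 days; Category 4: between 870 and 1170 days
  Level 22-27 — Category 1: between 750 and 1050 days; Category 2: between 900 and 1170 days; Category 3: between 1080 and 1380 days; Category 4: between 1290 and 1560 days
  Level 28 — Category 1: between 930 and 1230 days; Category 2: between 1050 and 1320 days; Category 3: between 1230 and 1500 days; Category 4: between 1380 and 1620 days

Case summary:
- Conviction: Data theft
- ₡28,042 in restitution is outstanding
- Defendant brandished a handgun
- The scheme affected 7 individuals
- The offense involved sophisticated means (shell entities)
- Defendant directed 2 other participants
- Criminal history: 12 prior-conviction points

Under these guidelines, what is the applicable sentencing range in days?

1230-1500 days

Base offense level for data theft: 24.
R2 applies (level before this adjustment is 24 ≥ 20, so +5): 24 + 5 = 29.
R3 applies: 29 + 3 = 32.
R4 applies (level before this adjustment is 32 ≥ 9, so +3): 32 + 3 = 35.
R6 applies: 35 + 5 = 40.
R7 applies: 40 + 1 = 41.
Level 41 exceeds the maximum of 28; capped at 28.
Final offense level: 28.
Criminal history: 12 prior points → Category 3 (6-13).
Level 28 falls in the 28 band.
Grid: Level 28 × Category 3 = 1230-1500 days.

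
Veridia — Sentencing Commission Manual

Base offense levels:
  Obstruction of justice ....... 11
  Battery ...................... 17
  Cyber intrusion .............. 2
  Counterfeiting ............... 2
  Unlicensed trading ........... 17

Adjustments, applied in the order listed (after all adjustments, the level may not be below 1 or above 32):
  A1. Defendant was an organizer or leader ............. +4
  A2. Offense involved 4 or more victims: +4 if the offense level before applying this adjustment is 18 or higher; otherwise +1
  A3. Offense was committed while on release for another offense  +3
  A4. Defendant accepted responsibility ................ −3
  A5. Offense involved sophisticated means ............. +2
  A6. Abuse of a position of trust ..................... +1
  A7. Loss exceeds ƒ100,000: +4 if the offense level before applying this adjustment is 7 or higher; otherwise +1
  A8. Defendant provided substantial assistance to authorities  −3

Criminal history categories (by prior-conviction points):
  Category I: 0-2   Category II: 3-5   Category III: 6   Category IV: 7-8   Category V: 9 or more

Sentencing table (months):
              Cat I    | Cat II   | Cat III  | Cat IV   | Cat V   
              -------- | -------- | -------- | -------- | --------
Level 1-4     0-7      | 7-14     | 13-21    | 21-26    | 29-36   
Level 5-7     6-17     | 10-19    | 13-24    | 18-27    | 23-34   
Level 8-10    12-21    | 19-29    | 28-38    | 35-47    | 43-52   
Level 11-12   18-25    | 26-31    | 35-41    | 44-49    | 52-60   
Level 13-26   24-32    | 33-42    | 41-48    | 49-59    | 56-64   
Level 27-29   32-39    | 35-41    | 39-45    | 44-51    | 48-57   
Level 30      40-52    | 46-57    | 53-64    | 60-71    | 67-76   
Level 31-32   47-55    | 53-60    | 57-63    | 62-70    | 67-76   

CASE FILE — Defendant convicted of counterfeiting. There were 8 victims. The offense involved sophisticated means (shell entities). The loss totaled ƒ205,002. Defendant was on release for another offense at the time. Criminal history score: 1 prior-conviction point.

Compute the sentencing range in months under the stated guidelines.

18-25 months

Base offense level for counterfeiting: 2.
A2 applies (level before this adjustment is 2 < 18, so +1): 2 + 1 = 3.
A3 applies: 3 + 3 = 6.
A5 applies: 6 + 2 = 8.
A6 does not apply.
A7 applies (level before this adjustment is 8 ≥ 7, so +4): 8 + 4 = 12.
Final offense level: 12.
Criminal history: 1 prior point → Category I (0-2).
Level 12 falls in the 11-12 band.
Grid: Level 11-12 × Category I = 18-25 months.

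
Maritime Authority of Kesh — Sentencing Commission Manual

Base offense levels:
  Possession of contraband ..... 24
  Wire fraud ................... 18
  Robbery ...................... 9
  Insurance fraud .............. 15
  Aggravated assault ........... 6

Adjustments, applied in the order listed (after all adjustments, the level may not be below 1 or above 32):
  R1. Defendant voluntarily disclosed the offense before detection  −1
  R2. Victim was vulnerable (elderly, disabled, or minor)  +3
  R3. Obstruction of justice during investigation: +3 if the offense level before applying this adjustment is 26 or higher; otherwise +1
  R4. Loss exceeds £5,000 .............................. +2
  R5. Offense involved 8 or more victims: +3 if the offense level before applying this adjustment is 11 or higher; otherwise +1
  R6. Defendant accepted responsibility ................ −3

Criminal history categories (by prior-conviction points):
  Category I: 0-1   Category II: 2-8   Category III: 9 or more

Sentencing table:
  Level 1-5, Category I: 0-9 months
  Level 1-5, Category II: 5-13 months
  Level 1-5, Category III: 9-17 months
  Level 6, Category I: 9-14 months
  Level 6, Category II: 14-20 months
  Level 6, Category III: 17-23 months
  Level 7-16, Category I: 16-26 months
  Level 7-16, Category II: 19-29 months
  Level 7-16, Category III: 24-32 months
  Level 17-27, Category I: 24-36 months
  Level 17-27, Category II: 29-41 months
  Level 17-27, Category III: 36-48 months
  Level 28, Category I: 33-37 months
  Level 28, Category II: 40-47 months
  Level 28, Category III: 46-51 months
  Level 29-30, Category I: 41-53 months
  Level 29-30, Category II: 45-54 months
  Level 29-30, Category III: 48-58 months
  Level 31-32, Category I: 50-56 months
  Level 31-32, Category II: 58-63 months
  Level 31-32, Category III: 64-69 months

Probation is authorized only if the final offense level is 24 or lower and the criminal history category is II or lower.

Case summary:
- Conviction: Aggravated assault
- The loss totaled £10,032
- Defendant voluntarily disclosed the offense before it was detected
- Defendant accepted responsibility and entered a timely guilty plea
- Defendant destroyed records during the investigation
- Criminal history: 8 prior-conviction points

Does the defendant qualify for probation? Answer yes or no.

Yes

Base offense level for aggravated assault: 6.
R1 applies: 6 − 1 = 5.
R3 applies (level before this adjustment is 5 < 26, so +1): 5 + 1 = 6.
R4 applies: 6 + 2 = 8.
R6 applies: 8 − 3 = 5.
Final offense level: 5.
Criminal history: 8 prior points → Category II (2-8).
Level 5 falls in the 1-5 band.
Grid: Level 1-5 × Category II = 5-13 months.
Probation check: level 5 ≤ 24 and category II ≤ II → eligible.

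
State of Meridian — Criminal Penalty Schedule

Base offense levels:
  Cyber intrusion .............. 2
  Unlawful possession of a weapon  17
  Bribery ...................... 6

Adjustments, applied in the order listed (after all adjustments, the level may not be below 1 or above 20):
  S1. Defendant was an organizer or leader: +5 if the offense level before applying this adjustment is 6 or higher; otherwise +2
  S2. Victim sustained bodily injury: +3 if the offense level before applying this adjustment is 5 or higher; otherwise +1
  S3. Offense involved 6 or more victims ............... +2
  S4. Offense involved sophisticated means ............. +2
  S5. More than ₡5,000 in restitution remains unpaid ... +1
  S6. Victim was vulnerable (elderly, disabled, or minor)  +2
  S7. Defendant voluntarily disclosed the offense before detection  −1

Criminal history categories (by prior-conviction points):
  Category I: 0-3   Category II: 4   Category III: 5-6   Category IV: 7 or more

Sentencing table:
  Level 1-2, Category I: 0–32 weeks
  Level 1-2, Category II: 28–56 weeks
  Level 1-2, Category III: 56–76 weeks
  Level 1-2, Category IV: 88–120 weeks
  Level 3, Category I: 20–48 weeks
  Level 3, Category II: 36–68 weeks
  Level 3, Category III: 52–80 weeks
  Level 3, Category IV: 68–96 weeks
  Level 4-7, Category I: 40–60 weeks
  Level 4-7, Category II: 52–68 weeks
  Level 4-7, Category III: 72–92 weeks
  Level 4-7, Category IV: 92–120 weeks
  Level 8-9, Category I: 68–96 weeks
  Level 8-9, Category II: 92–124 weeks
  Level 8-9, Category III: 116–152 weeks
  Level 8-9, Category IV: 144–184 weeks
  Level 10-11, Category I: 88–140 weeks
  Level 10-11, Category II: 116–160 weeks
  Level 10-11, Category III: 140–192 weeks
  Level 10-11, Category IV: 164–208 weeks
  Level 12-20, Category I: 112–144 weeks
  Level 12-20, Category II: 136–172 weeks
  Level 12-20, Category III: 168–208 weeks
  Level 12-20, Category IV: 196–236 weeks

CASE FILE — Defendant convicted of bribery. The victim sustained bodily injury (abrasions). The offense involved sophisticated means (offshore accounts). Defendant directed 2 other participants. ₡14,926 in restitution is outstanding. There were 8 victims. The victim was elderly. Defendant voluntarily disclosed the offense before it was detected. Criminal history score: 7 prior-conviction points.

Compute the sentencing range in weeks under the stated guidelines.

196-236 weeks

Base offense level for bribery: 6.
S1 applies (level before this adjustment is 6 ≥ 6, so +5): 6 + 5 = 11.
S2 applies (level before this adjustment is 11 ≥ 5, so +3): 11 + 3 = 14.
S3 applies: 14 + 2 = 16.
S4 applies: 16 + 2 = 18.
S5 applies: 18 + 1 = 19.
S6 applies: 19 + 2 = 21.
S7 applies: 21 − 1 = 20.
Final offense level: 20.
Criminal history: 7 prior points → Category IV (7+).
Level 20 falls in the 12-20 band.
Grid: Level 12-20 × Category IV = 196-236 weeks.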